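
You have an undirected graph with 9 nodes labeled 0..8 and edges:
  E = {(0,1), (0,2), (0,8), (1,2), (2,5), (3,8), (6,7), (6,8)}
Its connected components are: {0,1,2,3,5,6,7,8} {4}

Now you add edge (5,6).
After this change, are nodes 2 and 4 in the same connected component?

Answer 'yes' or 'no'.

Answer: no

Derivation:
Initial components: {0,1,2,3,5,6,7,8} {4}
Adding edge (5,6): both already in same component {0,1,2,3,5,6,7,8}. No change.
New components: {0,1,2,3,5,6,7,8} {4}
Are 2 and 4 in the same component? no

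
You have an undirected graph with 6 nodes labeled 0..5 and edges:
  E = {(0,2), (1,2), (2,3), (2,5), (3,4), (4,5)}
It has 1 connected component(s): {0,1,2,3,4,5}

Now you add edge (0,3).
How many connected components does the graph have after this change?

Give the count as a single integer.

Answer: 1

Derivation:
Initial component count: 1
Add (0,3): endpoints already in same component. Count unchanged: 1.
New component count: 1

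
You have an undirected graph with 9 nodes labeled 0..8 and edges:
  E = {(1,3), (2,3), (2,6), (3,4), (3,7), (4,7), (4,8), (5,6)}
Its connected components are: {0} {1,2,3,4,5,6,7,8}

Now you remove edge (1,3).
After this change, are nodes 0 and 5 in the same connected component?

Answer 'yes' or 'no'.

Answer: no

Derivation:
Initial components: {0} {1,2,3,4,5,6,7,8}
Removing edge (1,3): it was a bridge — component count 2 -> 3.
New components: {0} {1} {2,3,4,5,6,7,8}
Are 0 and 5 in the same component? no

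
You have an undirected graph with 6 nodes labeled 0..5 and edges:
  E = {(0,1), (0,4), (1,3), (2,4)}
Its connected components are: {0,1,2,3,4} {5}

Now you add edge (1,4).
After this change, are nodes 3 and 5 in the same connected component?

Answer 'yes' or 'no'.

Initial components: {0,1,2,3,4} {5}
Adding edge (1,4): both already in same component {0,1,2,3,4}. No change.
New components: {0,1,2,3,4} {5}
Are 3 and 5 in the same component? no

Answer: no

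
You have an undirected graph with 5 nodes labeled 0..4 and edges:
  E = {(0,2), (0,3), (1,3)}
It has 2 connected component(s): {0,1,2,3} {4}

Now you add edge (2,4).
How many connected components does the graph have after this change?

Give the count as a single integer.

Answer: 1

Derivation:
Initial component count: 2
Add (2,4): merges two components. Count decreases: 2 -> 1.
New component count: 1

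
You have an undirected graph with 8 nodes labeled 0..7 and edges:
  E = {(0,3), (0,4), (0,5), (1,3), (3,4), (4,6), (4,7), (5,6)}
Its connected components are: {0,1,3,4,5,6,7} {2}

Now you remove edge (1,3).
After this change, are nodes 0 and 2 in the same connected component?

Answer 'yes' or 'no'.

Initial components: {0,1,3,4,5,6,7} {2}
Removing edge (1,3): it was a bridge — component count 2 -> 3.
New components: {0,3,4,5,6,7} {1} {2}
Are 0 and 2 in the same component? no

Answer: no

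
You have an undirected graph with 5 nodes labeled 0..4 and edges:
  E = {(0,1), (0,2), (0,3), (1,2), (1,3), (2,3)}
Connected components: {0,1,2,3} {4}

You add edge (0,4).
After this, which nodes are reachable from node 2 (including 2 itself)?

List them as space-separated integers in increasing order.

Answer: 0 1 2 3 4

Derivation:
Before: nodes reachable from 2: {0,1,2,3}
Adding (0,4): merges 2's component with another. Reachability grows.
After: nodes reachable from 2: {0,1,2,3,4}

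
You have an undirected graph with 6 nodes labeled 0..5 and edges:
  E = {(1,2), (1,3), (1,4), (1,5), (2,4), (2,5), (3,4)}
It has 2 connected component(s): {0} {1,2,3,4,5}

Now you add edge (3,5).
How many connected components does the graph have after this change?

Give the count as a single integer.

Answer: 2

Derivation:
Initial component count: 2
Add (3,5): endpoints already in same component. Count unchanged: 2.
New component count: 2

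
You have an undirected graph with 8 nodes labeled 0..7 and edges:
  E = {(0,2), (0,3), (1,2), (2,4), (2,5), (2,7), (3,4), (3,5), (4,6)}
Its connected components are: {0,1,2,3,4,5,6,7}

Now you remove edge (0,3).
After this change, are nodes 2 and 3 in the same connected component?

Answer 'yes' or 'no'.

Answer: yes

Derivation:
Initial components: {0,1,2,3,4,5,6,7}
Removing edge (0,3): not a bridge — component count unchanged at 1.
New components: {0,1,2,3,4,5,6,7}
Are 2 and 3 in the same component? yes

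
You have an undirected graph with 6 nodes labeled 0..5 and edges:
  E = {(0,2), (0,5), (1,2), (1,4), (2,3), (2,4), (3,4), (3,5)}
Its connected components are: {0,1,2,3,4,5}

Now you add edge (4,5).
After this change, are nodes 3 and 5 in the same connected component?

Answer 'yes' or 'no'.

Initial components: {0,1,2,3,4,5}
Adding edge (4,5): both already in same component {0,1,2,3,4,5}. No change.
New components: {0,1,2,3,4,5}
Are 3 and 5 in the same component? yes

Answer: yes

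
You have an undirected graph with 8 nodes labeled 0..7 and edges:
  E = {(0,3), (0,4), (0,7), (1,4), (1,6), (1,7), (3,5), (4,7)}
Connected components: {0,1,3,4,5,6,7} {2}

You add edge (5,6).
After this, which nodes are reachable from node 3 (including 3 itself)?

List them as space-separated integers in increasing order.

Before: nodes reachable from 3: {0,1,3,4,5,6,7}
Adding (5,6): both endpoints already in same component. Reachability from 3 unchanged.
After: nodes reachable from 3: {0,1,3,4,5,6,7}

Answer: 0 1 3 4 5 6 7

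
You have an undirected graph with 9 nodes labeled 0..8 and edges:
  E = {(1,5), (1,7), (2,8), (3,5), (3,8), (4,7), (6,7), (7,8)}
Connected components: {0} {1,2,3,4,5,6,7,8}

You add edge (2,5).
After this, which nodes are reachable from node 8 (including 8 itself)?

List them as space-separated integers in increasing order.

Answer: 1 2 3 4 5 6 7 8

Derivation:
Before: nodes reachable from 8: {1,2,3,4,5,6,7,8}
Adding (2,5): both endpoints already in same component. Reachability from 8 unchanged.
After: nodes reachable from 8: {1,2,3,4,5,6,7,8}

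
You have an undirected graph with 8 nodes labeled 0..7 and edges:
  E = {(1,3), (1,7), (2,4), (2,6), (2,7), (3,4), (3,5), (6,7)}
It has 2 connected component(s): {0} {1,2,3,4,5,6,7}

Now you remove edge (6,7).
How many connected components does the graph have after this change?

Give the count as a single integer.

Initial component count: 2
Remove (6,7): not a bridge. Count unchanged: 2.
  After removal, components: {0} {1,2,3,4,5,6,7}
New component count: 2

Answer: 2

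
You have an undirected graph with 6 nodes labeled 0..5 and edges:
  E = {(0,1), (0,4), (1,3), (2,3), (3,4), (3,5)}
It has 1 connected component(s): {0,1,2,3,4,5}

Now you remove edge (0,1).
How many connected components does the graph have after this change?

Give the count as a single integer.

Answer: 1

Derivation:
Initial component count: 1
Remove (0,1): not a bridge. Count unchanged: 1.
  After removal, components: {0,1,2,3,4,5}
New component count: 1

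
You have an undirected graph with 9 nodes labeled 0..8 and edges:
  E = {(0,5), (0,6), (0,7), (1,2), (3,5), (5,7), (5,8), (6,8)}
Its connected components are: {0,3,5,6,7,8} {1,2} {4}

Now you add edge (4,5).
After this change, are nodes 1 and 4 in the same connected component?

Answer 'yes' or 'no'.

Initial components: {0,3,5,6,7,8} {1,2} {4}
Adding edge (4,5): merges {4} and {0,3,5,6,7,8}.
New components: {0,3,4,5,6,7,8} {1,2}
Are 1 and 4 in the same component? no

Answer: no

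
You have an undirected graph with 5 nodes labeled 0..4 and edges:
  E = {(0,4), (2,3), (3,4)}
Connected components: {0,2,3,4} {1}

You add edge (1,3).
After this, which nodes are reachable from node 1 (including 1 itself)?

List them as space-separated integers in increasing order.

Answer: 0 1 2 3 4

Derivation:
Before: nodes reachable from 1: {1}
Adding (1,3): merges 1's component with another. Reachability grows.
After: nodes reachable from 1: {0,1,2,3,4}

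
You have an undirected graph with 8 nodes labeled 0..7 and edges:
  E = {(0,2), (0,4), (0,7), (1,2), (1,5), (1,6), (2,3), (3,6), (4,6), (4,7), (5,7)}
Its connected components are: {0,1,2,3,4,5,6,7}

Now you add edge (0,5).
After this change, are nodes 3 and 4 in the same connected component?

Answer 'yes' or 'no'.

Answer: yes

Derivation:
Initial components: {0,1,2,3,4,5,6,7}
Adding edge (0,5): both already in same component {0,1,2,3,4,5,6,7}. No change.
New components: {0,1,2,3,4,5,6,7}
Are 3 and 4 in the same component? yes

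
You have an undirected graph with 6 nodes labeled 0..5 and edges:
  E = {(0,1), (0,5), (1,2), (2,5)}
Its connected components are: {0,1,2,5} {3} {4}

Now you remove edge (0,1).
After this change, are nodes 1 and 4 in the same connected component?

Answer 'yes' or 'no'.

Initial components: {0,1,2,5} {3} {4}
Removing edge (0,1): not a bridge — component count unchanged at 3.
New components: {0,1,2,5} {3} {4}
Are 1 and 4 in the same component? no

Answer: no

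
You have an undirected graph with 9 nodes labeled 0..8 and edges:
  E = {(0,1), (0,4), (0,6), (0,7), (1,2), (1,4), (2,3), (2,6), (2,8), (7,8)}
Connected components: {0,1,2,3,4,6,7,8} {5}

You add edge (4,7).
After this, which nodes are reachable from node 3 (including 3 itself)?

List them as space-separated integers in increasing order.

Answer: 0 1 2 3 4 6 7 8

Derivation:
Before: nodes reachable from 3: {0,1,2,3,4,6,7,8}
Adding (4,7): both endpoints already in same component. Reachability from 3 unchanged.
After: nodes reachable from 3: {0,1,2,3,4,6,7,8}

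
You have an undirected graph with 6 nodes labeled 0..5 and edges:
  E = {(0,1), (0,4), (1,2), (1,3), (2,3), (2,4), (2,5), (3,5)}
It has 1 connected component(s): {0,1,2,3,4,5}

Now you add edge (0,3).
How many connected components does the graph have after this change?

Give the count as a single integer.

Initial component count: 1
Add (0,3): endpoints already in same component. Count unchanged: 1.
New component count: 1

Answer: 1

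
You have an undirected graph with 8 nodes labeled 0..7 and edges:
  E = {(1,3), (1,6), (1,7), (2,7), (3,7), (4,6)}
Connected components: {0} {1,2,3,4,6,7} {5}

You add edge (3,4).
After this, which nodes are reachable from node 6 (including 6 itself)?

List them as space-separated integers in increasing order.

Answer: 1 2 3 4 6 7

Derivation:
Before: nodes reachable from 6: {1,2,3,4,6,7}
Adding (3,4): both endpoints already in same component. Reachability from 6 unchanged.
After: nodes reachable from 6: {1,2,3,4,6,7}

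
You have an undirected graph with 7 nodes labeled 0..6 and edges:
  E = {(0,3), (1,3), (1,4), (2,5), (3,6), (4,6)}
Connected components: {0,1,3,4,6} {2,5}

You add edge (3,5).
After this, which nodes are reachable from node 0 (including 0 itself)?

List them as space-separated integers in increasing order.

Before: nodes reachable from 0: {0,1,3,4,6}
Adding (3,5): merges 0's component with another. Reachability grows.
After: nodes reachable from 0: {0,1,2,3,4,5,6}

Answer: 0 1 2 3 4 5 6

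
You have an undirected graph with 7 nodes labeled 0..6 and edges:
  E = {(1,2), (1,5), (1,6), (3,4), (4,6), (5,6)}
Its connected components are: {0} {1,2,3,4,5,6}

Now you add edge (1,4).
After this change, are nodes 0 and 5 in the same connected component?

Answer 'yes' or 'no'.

Answer: no

Derivation:
Initial components: {0} {1,2,3,4,5,6}
Adding edge (1,4): both already in same component {1,2,3,4,5,6}. No change.
New components: {0} {1,2,3,4,5,6}
Are 0 and 5 in the same component? no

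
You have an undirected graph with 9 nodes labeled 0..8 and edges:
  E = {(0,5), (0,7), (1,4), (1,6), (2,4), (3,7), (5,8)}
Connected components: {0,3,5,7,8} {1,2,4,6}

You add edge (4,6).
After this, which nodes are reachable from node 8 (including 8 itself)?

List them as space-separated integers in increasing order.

Before: nodes reachable from 8: {0,3,5,7,8}
Adding (4,6): both endpoints already in same component. Reachability from 8 unchanged.
After: nodes reachable from 8: {0,3,5,7,8}

Answer: 0 3 5 7 8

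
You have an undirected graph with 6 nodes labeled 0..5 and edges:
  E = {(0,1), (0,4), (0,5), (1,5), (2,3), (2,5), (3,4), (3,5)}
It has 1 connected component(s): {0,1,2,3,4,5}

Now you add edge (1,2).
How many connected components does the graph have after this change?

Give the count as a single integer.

Answer: 1

Derivation:
Initial component count: 1
Add (1,2): endpoints already in same component. Count unchanged: 1.
New component count: 1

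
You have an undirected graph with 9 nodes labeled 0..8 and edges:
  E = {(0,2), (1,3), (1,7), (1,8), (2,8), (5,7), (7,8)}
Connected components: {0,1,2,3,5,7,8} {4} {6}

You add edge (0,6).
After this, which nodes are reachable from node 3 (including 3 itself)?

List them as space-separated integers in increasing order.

Before: nodes reachable from 3: {0,1,2,3,5,7,8}
Adding (0,6): merges 3's component with another. Reachability grows.
After: nodes reachable from 3: {0,1,2,3,5,6,7,8}

Answer: 0 1 2 3 5 6 7 8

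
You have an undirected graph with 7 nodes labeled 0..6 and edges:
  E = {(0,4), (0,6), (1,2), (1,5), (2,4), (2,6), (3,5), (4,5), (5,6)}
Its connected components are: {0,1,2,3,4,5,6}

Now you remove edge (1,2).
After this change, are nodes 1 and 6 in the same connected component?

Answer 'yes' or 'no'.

Answer: yes

Derivation:
Initial components: {0,1,2,3,4,5,6}
Removing edge (1,2): not a bridge — component count unchanged at 1.
New components: {0,1,2,3,4,5,6}
Are 1 and 6 in the same component? yes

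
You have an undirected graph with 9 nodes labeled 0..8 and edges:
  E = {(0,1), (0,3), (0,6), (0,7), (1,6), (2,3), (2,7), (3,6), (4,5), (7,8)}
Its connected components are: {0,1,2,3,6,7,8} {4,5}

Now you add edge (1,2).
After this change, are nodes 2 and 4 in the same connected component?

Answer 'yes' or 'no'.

Answer: no

Derivation:
Initial components: {0,1,2,3,6,7,8} {4,5}
Adding edge (1,2): both already in same component {0,1,2,3,6,7,8}. No change.
New components: {0,1,2,3,6,7,8} {4,5}
Are 2 and 4 in the same component? no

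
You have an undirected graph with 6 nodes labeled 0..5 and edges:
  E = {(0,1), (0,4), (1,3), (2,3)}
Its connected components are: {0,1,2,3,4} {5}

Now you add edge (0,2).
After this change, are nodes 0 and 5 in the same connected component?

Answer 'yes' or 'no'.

Answer: no

Derivation:
Initial components: {0,1,2,3,4} {5}
Adding edge (0,2): both already in same component {0,1,2,3,4}. No change.
New components: {0,1,2,3,4} {5}
Are 0 and 5 in the same component? no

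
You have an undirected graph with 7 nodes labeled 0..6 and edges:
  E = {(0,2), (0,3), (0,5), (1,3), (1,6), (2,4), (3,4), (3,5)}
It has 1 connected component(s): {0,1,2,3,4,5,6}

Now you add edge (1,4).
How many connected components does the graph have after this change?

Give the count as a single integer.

Answer: 1

Derivation:
Initial component count: 1
Add (1,4): endpoints already in same component. Count unchanged: 1.
New component count: 1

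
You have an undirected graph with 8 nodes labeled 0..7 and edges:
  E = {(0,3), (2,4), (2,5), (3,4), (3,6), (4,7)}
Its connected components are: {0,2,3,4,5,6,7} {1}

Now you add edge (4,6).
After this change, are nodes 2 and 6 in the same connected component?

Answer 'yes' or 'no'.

Initial components: {0,2,3,4,5,6,7} {1}
Adding edge (4,6): both already in same component {0,2,3,4,5,6,7}. No change.
New components: {0,2,3,4,5,6,7} {1}
Are 2 and 6 in the same component? yes

Answer: yes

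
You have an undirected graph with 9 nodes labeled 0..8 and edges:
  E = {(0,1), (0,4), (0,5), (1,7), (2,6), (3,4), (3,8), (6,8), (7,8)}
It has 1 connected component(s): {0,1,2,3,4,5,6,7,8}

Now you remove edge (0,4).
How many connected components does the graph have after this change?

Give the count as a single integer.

Initial component count: 1
Remove (0,4): not a bridge. Count unchanged: 1.
  After removal, components: {0,1,2,3,4,5,6,7,8}
New component count: 1

Answer: 1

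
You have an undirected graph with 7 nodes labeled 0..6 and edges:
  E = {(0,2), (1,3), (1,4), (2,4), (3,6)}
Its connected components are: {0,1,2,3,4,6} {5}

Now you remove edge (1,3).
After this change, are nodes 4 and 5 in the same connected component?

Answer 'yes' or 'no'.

Initial components: {0,1,2,3,4,6} {5}
Removing edge (1,3): it was a bridge — component count 2 -> 3.
New components: {0,1,2,4} {3,6} {5}
Are 4 and 5 in the same component? no

Answer: no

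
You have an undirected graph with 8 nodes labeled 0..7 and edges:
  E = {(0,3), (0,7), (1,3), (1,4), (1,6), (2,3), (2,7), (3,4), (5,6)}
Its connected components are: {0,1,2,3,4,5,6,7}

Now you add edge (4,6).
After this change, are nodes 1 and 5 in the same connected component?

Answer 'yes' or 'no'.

Answer: yes

Derivation:
Initial components: {0,1,2,3,4,5,6,7}
Adding edge (4,6): both already in same component {0,1,2,3,4,5,6,7}. No change.
New components: {0,1,2,3,4,5,6,7}
Are 1 and 5 in the same component? yes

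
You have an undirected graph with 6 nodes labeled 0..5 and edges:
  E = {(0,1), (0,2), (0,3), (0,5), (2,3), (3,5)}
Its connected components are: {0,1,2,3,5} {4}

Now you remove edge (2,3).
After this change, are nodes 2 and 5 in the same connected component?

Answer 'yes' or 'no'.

Initial components: {0,1,2,3,5} {4}
Removing edge (2,3): not a bridge — component count unchanged at 2.
New components: {0,1,2,3,5} {4}
Are 2 and 5 in the same component? yes

Answer: yes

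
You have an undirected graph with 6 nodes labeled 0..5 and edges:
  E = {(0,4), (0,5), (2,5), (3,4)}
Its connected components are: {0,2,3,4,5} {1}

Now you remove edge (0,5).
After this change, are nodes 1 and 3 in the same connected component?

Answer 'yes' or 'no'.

Initial components: {0,2,3,4,5} {1}
Removing edge (0,5): it was a bridge — component count 2 -> 3.
New components: {0,3,4} {1} {2,5}
Are 1 and 3 in the same component? no

Answer: no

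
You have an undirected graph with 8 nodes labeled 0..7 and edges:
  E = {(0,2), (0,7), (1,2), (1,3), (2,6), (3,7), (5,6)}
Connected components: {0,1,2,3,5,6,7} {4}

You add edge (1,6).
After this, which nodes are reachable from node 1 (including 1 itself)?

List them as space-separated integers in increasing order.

Answer: 0 1 2 3 5 6 7

Derivation:
Before: nodes reachable from 1: {0,1,2,3,5,6,7}
Adding (1,6): both endpoints already in same component. Reachability from 1 unchanged.
After: nodes reachable from 1: {0,1,2,3,5,6,7}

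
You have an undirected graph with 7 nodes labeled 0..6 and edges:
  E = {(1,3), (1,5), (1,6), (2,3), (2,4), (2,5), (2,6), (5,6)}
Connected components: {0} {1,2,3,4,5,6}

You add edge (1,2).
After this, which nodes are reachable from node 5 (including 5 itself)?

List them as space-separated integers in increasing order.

Answer: 1 2 3 4 5 6

Derivation:
Before: nodes reachable from 5: {1,2,3,4,5,6}
Adding (1,2): both endpoints already in same component. Reachability from 5 unchanged.
After: nodes reachable from 5: {1,2,3,4,5,6}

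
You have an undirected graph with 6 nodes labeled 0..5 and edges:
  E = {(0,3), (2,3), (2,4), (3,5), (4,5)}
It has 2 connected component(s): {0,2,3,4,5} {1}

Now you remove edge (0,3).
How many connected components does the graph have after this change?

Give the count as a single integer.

Initial component count: 2
Remove (0,3): it was a bridge. Count increases: 2 -> 3.
  After removal, components: {0} {1} {2,3,4,5}
New component count: 3

Answer: 3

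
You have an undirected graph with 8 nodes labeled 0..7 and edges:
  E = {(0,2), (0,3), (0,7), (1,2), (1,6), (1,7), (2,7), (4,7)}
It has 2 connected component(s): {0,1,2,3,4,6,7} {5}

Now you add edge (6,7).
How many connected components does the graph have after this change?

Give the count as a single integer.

Answer: 2

Derivation:
Initial component count: 2
Add (6,7): endpoints already in same component. Count unchanged: 2.
New component count: 2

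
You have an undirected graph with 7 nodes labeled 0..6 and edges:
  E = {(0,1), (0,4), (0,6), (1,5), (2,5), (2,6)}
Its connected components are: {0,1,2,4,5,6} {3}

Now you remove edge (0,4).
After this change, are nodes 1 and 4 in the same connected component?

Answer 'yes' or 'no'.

Answer: no

Derivation:
Initial components: {0,1,2,4,5,6} {3}
Removing edge (0,4): it was a bridge — component count 2 -> 3.
New components: {0,1,2,5,6} {3} {4}
Are 1 and 4 in the same component? no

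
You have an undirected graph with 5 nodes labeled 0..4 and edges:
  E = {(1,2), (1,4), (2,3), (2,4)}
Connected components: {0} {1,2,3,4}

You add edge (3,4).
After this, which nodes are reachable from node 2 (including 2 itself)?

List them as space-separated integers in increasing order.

Before: nodes reachable from 2: {1,2,3,4}
Adding (3,4): both endpoints already in same component. Reachability from 2 unchanged.
After: nodes reachable from 2: {1,2,3,4}

Answer: 1 2 3 4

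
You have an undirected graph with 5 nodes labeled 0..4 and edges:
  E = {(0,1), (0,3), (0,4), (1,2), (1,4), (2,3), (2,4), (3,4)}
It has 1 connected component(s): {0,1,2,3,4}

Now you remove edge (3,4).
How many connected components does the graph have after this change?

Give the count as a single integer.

Initial component count: 1
Remove (3,4): not a bridge. Count unchanged: 1.
  After removal, components: {0,1,2,3,4}
New component count: 1

Answer: 1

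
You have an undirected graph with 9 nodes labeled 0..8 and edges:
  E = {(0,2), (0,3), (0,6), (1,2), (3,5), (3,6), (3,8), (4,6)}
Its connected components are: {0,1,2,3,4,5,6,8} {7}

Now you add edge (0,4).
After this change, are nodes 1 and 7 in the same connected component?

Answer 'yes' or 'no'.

Answer: no

Derivation:
Initial components: {0,1,2,3,4,5,6,8} {7}
Adding edge (0,4): both already in same component {0,1,2,3,4,5,6,8}. No change.
New components: {0,1,2,3,4,5,6,8} {7}
Are 1 and 7 in the same component? no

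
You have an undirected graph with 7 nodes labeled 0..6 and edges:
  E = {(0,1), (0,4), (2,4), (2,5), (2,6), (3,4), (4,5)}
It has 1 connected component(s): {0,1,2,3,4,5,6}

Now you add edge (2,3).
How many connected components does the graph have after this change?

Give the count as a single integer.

Initial component count: 1
Add (2,3): endpoints already in same component. Count unchanged: 1.
New component count: 1

Answer: 1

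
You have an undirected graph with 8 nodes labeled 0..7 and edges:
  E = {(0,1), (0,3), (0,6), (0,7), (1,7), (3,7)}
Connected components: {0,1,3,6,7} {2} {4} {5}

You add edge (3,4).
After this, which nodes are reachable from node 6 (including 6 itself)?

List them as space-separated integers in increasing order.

Answer: 0 1 3 4 6 7

Derivation:
Before: nodes reachable from 6: {0,1,3,6,7}
Adding (3,4): merges 6's component with another. Reachability grows.
After: nodes reachable from 6: {0,1,3,4,6,7}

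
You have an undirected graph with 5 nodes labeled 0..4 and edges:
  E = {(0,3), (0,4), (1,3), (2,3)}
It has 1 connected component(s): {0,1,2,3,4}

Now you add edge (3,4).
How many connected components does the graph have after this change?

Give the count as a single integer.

Initial component count: 1
Add (3,4): endpoints already in same component. Count unchanged: 1.
New component count: 1

Answer: 1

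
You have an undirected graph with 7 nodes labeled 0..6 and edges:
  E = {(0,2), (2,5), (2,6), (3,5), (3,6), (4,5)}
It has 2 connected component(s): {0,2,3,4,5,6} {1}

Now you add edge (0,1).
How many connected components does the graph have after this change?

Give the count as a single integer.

Initial component count: 2
Add (0,1): merges two components. Count decreases: 2 -> 1.
New component count: 1

Answer: 1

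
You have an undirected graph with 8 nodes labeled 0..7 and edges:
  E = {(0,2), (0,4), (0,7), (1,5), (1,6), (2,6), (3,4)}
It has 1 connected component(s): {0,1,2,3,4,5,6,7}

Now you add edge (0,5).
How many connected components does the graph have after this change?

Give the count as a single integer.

Initial component count: 1
Add (0,5): endpoints already in same component. Count unchanged: 1.
New component count: 1

Answer: 1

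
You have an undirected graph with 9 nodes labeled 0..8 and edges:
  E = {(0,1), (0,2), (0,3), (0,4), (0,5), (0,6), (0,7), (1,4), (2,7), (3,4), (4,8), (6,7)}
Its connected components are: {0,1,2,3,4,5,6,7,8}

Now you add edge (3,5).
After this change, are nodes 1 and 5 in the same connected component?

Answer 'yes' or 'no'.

Initial components: {0,1,2,3,4,5,6,7,8}
Adding edge (3,5): both already in same component {0,1,2,3,4,5,6,7,8}. No change.
New components: {0,1,2,3,4,5,6,7,8}
Are 1 and 5 in the same component? yes

Answer: yes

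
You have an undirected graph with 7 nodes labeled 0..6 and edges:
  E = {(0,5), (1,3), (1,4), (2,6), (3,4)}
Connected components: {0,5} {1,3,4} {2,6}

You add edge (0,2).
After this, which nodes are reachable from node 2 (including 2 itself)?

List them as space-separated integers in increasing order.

Before: nodes reachable from 2: {2,6}
Adding (0,2): merges 2's component with another. Reachability grows.
After: nodes reachable from 2: {0,2,5,6}

Answer: 0 2 5 6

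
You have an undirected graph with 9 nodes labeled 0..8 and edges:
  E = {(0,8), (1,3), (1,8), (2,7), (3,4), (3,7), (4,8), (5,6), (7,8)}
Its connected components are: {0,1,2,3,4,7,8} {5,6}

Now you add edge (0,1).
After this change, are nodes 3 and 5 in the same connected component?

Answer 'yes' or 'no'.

Initial components: {0,1,2,3,4,7,8} {5,6}
Adding edge (0,1): both already in same component {0,1,2,3,4,7,8}. No change.
New components: {0,1,2,3,4,7,8} {5,6}
Are 3 and 5 in the same component? no

Answer: no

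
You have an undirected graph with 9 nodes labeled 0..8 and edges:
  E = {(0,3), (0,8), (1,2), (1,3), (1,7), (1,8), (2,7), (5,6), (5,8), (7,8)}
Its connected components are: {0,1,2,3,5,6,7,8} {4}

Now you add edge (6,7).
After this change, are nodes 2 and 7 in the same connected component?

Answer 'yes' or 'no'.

Initial components: {0,1,2,3,5,6,7,8} {4}
Adding edge (6,7): both already in same component {0,1,2,3,5,6,7,8}. No change.
New components: {0,1,2,3,5,6,7,8} {4}
Are 2 and 7 in the same component? yes

Answer: yes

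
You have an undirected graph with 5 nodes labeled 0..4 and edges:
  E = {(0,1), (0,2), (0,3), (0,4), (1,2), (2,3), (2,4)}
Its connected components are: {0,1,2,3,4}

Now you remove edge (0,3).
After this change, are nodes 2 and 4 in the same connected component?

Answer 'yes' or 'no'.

Answer: yes

Derivation:
Initial components: {0,1,2,3,4}
Removing edge (0,3): not a bridge — component count unchanged at 1.
New components: {0,1,2,3,4}
Are 2 and 4 in the same component? yes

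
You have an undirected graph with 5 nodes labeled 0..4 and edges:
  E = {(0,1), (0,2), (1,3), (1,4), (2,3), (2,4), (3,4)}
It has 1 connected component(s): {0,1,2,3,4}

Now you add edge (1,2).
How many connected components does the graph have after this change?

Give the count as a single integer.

Initial component count: 1
Add (1,2): endpoints already in same component. Count unchanged: 1.
New component count: 1

Answer: 1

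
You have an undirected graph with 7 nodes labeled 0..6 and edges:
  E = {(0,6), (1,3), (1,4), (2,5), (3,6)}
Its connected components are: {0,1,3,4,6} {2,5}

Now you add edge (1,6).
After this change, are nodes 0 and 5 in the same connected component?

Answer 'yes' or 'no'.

Initial components: {0,1,3,4,6} {2,5}
Adding edge (1,6): both already in same component {0,1,3,4,6}. No change.
New components: {0,1,3,4,6} {2,5}
Are 0 and 5 in the same component? no

Answer: no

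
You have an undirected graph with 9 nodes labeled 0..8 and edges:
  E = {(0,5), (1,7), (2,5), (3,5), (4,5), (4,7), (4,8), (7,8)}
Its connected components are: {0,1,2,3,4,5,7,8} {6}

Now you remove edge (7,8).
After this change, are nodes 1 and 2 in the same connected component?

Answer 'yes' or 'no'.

Initial components: {0,1,2,3,4,5,7,8} {6}
Removing edge (7,8): not a bridge — component count unchanged at 2.
New components: {0,1,2,3,4,5,7,8} {6}
Are 1 and 2 in the same component? yes

Answer: yes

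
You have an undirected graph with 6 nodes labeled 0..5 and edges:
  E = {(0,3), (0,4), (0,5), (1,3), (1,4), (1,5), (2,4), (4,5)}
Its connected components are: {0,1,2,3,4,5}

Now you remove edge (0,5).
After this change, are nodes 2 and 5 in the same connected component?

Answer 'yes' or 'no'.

Initial components: {0,1,2,3,4,5}
Removing edge (0,5): not a bridge — component count unchanged at 1.
New components: {0,1,2,3,4,5}
Are 2 and 5 in the same component? yes

Answer: yes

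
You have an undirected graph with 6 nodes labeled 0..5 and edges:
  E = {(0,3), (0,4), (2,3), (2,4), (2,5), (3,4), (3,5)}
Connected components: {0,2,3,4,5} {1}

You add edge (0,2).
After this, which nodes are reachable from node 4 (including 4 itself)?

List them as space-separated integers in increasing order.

Before: nodes reachable from 4: {0,2,3,4,5}
Adding (0,2): both endpoints already in same component. Reachability from 4 unchanged.
After: nodes reachable from 4: {0,2,3,4,5}

Answer: 0 2 3 4 5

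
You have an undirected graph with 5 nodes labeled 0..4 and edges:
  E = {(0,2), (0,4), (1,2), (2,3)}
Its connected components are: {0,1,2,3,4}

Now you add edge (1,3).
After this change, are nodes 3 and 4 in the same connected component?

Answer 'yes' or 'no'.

Initial components: {0,1,2,3,4}
Adding edge (1,3): both already in same component {0,1,2,3,4}. No change.
New components: {0,1,2,3,4}
Are 3 and 4 in the same component? yes

Answer: yes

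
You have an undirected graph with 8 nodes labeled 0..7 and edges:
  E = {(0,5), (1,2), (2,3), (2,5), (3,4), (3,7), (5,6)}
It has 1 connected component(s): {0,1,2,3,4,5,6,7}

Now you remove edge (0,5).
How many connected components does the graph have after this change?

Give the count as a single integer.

Initial component count: 1
Remove (0,5): it was a bridge. Count increases: 1 -> 2.
  After removal, components: {0} {1,2,3,4,5,6,7}
New component count: 2

Answer: 2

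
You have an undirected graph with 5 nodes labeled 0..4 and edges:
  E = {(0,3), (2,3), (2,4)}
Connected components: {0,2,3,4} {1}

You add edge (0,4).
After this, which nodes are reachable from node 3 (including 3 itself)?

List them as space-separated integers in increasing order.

Before: nodes reachable from 3: {0,2,3,4}
Adding (0,4): both endpoints already in same component. Reachability from 3 unchanged.
After: nodes reachable from 3: {0,2,3,4}

Answer: 0 2 3 4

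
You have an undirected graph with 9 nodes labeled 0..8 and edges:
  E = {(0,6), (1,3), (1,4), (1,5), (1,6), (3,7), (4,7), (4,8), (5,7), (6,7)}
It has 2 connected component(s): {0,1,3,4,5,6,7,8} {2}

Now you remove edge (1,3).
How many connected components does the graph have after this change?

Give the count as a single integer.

Initial component count: 2
Remove (1,3): not a bridge. Count unchanged: 2.
  After removal, components: {0,1,3,4,5,6,7,8} {2}
New component count: 2

Answer: 2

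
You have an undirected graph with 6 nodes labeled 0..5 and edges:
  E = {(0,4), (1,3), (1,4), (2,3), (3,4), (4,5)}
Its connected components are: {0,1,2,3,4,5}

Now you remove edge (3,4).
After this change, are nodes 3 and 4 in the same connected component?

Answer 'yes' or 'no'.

Initial components: {0,1,2,3,4,5}
Removing edge (3,4): not a bridge — component count unchanged at 1.
New components: {0,1,2,3,4,5}
Are 3 and 4 in the same component? yes

Answer: yes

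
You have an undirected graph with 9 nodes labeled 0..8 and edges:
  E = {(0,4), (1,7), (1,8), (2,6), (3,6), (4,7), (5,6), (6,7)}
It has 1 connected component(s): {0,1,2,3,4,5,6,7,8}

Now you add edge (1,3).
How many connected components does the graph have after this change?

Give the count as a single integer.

Initial component count: 1
Add (1,3): endpoints already in same component. Count unchanged: 1.
New component count: 1

Answer: 1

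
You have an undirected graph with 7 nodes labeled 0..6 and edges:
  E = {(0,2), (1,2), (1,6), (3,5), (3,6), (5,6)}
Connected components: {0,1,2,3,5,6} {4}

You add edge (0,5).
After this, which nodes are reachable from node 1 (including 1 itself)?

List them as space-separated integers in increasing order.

Before: nodes reachable from 1: {0,1,2,3,5,6}
Adding (0,5): both endpoints already in same component. Reachability from 1 unchanged.
After: nodes reachable from 1: {0,1,2,3,5,6}

Answer: 0 1 2 3 5 6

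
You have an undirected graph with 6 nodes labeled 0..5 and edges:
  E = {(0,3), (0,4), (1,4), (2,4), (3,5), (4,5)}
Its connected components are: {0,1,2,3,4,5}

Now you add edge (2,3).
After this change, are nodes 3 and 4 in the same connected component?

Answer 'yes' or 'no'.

Answer: yes

Derivation:
Initial components: {0,1,2,3,4,5}
Adding edge (2,3): both already in same component {0,1,2,3,4,5}. No change.
New components: {0,1,2,3,4,5}
Are 3 and 4 in the same component? yes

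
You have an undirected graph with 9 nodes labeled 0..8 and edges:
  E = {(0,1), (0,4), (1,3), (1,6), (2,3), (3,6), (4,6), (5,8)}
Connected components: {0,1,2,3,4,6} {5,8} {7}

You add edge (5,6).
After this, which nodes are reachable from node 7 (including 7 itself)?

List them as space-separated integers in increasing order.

Before: nodes reachable from 7: {7}
Adding (5,6): merges two components, but neither contains 7. Reachability from 7 unchanged.
After: nodes reachable from 7: {7}

Answer: 7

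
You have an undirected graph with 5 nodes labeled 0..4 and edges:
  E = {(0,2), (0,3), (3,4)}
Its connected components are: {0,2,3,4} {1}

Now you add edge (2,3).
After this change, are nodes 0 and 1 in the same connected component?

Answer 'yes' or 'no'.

Answer: no

Derivation:
Initial components: {0,2,3,4} {1}
Adding edge (2,3): both already in same component {0,2,3,4}. No change.
New components: {0,2,3,4} {1}
Are 0 and 1 in the same component? no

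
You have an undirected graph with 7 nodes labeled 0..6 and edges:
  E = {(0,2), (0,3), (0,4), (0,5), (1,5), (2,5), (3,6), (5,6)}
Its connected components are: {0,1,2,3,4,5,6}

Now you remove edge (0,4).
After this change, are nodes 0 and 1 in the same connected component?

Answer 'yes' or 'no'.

Initial components: {0,1,2,3,4,5,6}
Removing edge (0,4): it was a bridge — component count 1 -> 2.
New components: {0,1,2,3,5,6} {4}
Are 0 and 1 in the same component? yes

Answer: yes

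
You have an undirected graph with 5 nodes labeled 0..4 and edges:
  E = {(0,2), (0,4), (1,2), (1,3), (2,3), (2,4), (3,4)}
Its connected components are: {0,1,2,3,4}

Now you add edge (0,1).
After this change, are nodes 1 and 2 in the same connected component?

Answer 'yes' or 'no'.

Initial components: {0,1,2,3,4}
Adding edge (0,1): both already in same component {0,1,2,3,4}. No change.
New components: {0,1,2,3,4}
Are 1 and 2 in the same component? yes

Answer: yes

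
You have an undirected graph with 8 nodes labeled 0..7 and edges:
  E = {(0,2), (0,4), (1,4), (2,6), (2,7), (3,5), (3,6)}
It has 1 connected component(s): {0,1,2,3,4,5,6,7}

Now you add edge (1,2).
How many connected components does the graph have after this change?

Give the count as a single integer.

Answer: 1

Derivation:
Initial component count: 1
Add (1,2): endpoints already in same component. Count unchanged: 1.
New component count: 1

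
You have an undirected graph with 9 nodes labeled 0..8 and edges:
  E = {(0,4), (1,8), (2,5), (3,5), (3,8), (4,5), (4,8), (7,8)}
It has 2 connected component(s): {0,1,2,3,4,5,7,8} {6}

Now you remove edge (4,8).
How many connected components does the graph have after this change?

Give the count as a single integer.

Answer: 2

Derivation:
Initial component count: 2
Remove (4,8): not a bridge. Count unchanged: 2.
  After removal, components: {0,1,2,3,4,5,7,8} {6}
New component count: 2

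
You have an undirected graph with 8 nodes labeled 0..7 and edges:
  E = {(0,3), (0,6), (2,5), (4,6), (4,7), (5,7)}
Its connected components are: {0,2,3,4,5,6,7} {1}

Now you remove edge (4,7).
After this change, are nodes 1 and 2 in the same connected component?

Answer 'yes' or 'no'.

Initial components: {0,2,3,4,5,6,7} {1}
Removing edge (4,7): it was a bridge — component count 2 -> 3.
New components: {0,3,4,6} {1} {2,5,7}
Are 1 and 2 in the same component? no

Answer: no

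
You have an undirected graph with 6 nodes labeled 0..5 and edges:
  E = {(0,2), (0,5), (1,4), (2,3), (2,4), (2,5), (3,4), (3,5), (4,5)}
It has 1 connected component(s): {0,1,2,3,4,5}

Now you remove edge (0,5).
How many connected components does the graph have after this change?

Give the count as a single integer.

Answer: 1

Derivation:
Initial component count: 1
Remove (0,5): not a bridge. Count unchanged: 1.
  After removal, components: {0,1,2,3,4,5}
New component count: 1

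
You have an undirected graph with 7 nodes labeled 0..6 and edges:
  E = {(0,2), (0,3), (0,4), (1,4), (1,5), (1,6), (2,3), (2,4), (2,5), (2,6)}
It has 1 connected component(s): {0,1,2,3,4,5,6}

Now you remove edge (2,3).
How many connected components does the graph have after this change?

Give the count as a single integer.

Answer: 1

Derivation:
Initial component count: 1
Remove (2,3): not a bridge. Count unchanged: 1.
  After removal, components: {0,1,2,3,4,5,6}
New component count: 1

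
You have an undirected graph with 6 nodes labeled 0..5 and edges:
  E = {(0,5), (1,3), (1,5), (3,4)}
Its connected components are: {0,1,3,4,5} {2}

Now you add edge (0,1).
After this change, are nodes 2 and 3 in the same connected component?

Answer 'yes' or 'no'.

Answer: no

Derivation:
Initial components: {0,1,3,4,5} {2}
Adding edge (0,1): both already in same component {0,1,3,4,5}. No change.
New components: {0,1,3,4,5} {2}
Are 2 and 3 in the same component? no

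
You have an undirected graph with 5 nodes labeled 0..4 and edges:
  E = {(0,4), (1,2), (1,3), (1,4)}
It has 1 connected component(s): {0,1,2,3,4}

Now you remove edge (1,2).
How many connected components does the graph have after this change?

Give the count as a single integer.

Answer: 2

Derivation:
Initial component count: 1
Remove (1,2): it was a bridge. Count increases: 1 -> 2.
  After removal, components: {0,1,3,4} {2}
New component count: 2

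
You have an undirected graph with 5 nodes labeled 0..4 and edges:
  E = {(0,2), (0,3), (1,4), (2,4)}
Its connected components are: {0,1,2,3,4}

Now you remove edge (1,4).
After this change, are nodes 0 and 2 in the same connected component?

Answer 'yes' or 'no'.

Initial components: {0,1,2,3,4}
Removing edge (1,4): it was a bridge — component count 1 -> 2.
New components: {0,2,3,4} {1}
Are 0 and 2 in the same component? yes

Answer: yes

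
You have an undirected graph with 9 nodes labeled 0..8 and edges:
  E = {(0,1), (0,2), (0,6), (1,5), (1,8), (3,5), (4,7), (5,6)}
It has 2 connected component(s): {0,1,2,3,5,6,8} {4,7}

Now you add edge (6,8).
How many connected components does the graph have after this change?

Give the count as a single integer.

Answer: 2

Derivation:
Initial component count: 2
Add (6,8): endpoints already in same component. Count unchanged: 2.
New component count: 2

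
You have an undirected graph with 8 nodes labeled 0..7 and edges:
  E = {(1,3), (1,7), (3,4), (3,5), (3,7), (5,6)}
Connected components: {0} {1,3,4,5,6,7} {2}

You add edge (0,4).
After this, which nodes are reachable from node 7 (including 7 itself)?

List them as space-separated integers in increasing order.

Before: nodes reachable from 7: {1,3,4,5,6,7}
Adding (0,4): merges 7's component with another. Reachability grows.
After: nodes reachable from 7: {0,1,3,4,5,6,7}

Answer: 0 1 3 4 5 6 7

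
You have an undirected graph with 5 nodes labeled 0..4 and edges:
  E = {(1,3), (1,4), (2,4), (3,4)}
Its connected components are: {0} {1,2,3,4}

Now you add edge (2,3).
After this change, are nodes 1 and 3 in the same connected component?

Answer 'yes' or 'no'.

Answer: yes

Derivation:
Initial components: {0} {1,2,3,4}
Adding edge (2,3): both already in same component {1,2,3,4}. No change.
New components: {0} {1,2,3,4}
Are 1 and 3 in the same component? yes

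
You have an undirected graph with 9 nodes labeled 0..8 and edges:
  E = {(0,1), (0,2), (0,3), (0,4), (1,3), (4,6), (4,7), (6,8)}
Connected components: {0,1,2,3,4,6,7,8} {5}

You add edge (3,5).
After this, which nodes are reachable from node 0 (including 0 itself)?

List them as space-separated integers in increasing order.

Answer: 0 1 2 3 4 5 6 7 8

Derivation:
Before: nodes reachable from 0: {0,1,2,3,4,6,7,8}
Adding (3,5): merges 0's component with another. Reachability grows.
After: nodes reachable from 0: {0,1,2,3,4,5,6,7,8}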